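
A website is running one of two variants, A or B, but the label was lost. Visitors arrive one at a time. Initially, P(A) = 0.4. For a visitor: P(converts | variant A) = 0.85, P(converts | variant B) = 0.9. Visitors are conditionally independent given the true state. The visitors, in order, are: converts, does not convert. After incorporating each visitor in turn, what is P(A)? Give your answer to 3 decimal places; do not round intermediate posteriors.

Apply Bayes' rule sequentially, carrying P(A) forward.
After 'converts': P(A) = 0.85·0.4000 / (0.85·0.4000 + 0.9·0.6000) ≈ 0.3864
After 'does not convert': P(A) = 0.15·0.3864 / (0.15·0.3864 + 0.1·0.6136) ≈ 0.4857

0.486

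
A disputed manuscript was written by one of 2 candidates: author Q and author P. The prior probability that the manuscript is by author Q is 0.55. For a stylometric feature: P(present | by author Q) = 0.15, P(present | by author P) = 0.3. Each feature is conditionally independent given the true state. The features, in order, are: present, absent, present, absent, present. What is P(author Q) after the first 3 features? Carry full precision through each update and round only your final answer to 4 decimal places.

After 'present': P(author Q) = 0.15·0.5500 / (0.15·0.5500 + 0.3·0.4500) ≈ 0.3793
After 'absent': P(author Q) = 0.85·0.3793 / (0.85·0.3793 + 0.7·0.6207) ≈ 0.4260
After 'present': P(author Q) = 0.15·0.4260 / (0.15·0.4260 + 0.3·0.5740) ≈ 0.2706

0.2706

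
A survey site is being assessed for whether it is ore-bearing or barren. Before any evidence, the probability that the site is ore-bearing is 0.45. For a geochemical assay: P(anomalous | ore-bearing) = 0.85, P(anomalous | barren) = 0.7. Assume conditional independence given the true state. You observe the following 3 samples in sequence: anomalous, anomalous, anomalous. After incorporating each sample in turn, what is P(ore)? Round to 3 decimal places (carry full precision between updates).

Each posterior becomes the prior for the next update.
After 'anomalous': P(ore) = 0.85·0.4500 / (0.85·0.4500 + 0.7·0.5500) ≈ 0.4984
After 'anomalous': P(ore) = 0.85·0.4984 / (0.85·0.4984 + 0.7·0.5016) ≈ 0.5468
After 'anomalous': P(ore) = 0.85·0.5468 / (0.85·0.5468 + 0.7·0.4532) ≈ 0.5943

0.594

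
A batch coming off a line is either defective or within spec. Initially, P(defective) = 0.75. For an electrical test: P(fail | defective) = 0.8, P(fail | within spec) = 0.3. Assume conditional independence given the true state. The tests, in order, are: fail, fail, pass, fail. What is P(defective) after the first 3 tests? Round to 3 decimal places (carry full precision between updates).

After 'fail': P(defective) = 0.8·0.7500 / (0.8·0.7500 + 0.3·0.2500) ≈ 0.8889
After 'fail': P(defective) = 0.8·0.8889 / (0.8·0.8889 + 0.3·0.1111) ≈ 0.9552
After 'pass': P(defective) = 0.2·0.9552 / (0.2·0.9552 + 0.7·0.0448) ≈ 0.8591

0.859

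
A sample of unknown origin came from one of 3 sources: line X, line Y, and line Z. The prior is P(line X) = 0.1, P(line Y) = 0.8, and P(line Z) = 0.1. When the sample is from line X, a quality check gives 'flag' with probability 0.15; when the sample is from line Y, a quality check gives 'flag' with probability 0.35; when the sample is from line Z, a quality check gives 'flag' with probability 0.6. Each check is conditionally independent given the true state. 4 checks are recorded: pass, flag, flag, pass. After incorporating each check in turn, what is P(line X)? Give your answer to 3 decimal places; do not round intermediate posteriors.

0.033

After 'pass': normaliser = 0.85·0.1000 + 0.65·0.8000 + 0.4·0.1000; P(line X) ≈ 0.1318, P(line Y) ≈ 0.8062, P(line Z) ≈ 0.0620
After 'flag': normaliser = 0.15·0.1318 + 0.35·0.8062 + 0.6·0.0620; P(line X) ≈ 0.0583, P(line Y) ≈ 0.8320, P(line Z) ≈ 0.1097
After 'flag': normaliser = 0.15·0.0583 + 0.35·0.8320 + 0.6·0.1097; P(line X) ≈ 0.0239, P(line Y) ≈ 0.7961, P(line Z) ≈ 0.1800
After 'pass': normaliser = 0.85·0.0239 + 0.65·0.7961 + 0.4·0.1800; P(line X) ≈ 0.0333, P(line Y) ≈ 0.8486, P(line Z) ≈ 0.1181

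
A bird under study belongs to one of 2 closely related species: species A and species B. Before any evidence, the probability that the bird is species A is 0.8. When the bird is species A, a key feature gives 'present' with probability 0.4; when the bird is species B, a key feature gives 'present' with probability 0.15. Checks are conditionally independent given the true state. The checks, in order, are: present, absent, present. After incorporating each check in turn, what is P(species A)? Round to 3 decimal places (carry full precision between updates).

Each posterior becomes the prior for the next update.
After 'present': P(species A) = 0.4·0.8000 / (0.4·0.8000 + 0.15·0.2000) ≈ 0.9143
After 'absent': P(species A) = 0.6·0.9143 / (0.6·0.9143 + 0.85·0.0857) ≈ 0.8828
After 'present': P(species A) = 0.4·0.8828 / (0.4·0.8828 + 0.15·0.1172) ≈ 0.9526

0.953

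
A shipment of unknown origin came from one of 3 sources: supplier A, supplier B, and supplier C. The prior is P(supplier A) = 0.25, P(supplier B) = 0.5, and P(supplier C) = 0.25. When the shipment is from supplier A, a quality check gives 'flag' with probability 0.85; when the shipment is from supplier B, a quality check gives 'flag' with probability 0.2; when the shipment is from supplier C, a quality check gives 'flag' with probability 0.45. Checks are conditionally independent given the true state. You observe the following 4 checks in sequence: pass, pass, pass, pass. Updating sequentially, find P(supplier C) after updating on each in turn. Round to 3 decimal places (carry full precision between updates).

0.100

Each posterior becomes the prior for the next update.
After 'pass': normaliser = 0.15·0.2500 + 0.8·0.5000 + 0.55·0.2500; P(supplier A) ≈ 0.0652, P(supplier B) ≈ 0.6957, P(supplier C) ≈ 0.2391
After 'pass': normaliser = 0.15·0.0652 + 0.8·0.6957 + 0.55·0.2391; P(supplier A) ≈ 0.0140, P(supplier B) ≈ 0.7975, P(supplier C) ≈ 0.1885
After 'pass': normaliser = 0.15·0.0140 + 0.8·0.7975 + 0.55·0.1885; P(supplier A) ≈ 0.0028, P(supplier B) ≈ 0.8578, P(supplier C) ≈ 0.1394
After 'pass': normaliser = 0.15·0.0028 + 0.8·0.8578 + 0.55·0.1394; P(supplier A) ≈ 0.0006, P(supplier B) ≈ 0.8990, P(supplier C) ≈ 0.1004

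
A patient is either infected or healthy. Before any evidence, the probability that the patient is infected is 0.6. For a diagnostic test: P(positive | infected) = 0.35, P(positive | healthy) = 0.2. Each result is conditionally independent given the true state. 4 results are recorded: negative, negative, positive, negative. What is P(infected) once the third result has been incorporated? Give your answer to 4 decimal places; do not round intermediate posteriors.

0.6341

After 'negative': P(infected) = 0.65·0.6000 / (0.65·0.6000 + 0.8·0.4000) ≈ 0.5493
After 'negative': P(infected) = 0.65·0.5493 / (0.65·0.5493 + 0.8·0.4507) ≈ 0.4975
After 'positive': P(infected) = 0.35·0.4975 / (0.35·0.4975 + 0.2·0.5025) ≈ 0.6341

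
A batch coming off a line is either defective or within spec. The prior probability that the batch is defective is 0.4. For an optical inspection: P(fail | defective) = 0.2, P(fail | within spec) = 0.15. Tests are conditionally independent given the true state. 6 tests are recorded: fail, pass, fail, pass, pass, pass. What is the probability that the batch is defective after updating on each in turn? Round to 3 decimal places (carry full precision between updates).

After 'fail': P(defective) = 0.2·0.4000 / (0.2·0.4000 + 0.15·0.6000) ≈ 0.4706
After 'pass': P(defective) = 0.8·0.4706 / (0.8·0.4706 + 0.85·0.5294) ≈ 0.4555
After 'fail': P(defective) = 0.2·0.4555 / (0.2·0.4555 + 0.15·0.5445) ≈ 0.5273
After 'pass': P(defective) = 0.8·0.5273 / (0.8·0.5273 + 0.85·0.4727) ≈ 0.5122
After 'pass': P(defective) = 0.8·0.5122 / (0.8·0.5122 + 0.85·0.4878) ≈ 0.4970
After 'pass': P(defective) = 0.8·0.4970 / (0.8·0.4970 + 0.85·0.5030) ≈ 0.4819

0.482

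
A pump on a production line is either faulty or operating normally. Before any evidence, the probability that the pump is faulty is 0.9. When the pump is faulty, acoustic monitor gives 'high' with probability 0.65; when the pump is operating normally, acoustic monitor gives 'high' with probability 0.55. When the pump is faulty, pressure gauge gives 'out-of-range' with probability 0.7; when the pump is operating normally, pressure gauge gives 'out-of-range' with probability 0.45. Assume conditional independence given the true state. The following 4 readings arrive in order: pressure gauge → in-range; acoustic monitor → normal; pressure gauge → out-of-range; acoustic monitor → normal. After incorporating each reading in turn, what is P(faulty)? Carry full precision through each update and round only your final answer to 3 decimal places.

0.822

Each posterior becomes the prior for the next update.
After pressure gauge='in-range': P(faulty) = 0.3·0.9000 / (0.3·0.9000 + 0.55·0.1000) ≈ 0.8308
After acoustic monitor='normal': P(faulty) = 0.35·0.8308 / (0.35·0.8308 + 0.45·0.1692) ≈ 0.7925
After pressure gauge='out-of-range': P(faulty) = 0.7·0.7925 / (0.7·0.7925 + 0.45·0.2075) ≈ 0.8559
After acoustic monitor='normal': P(faulty) = 0.35·0.8559 / (0.35·0.8559 + 0.45·0.1441) ≈ 0.8220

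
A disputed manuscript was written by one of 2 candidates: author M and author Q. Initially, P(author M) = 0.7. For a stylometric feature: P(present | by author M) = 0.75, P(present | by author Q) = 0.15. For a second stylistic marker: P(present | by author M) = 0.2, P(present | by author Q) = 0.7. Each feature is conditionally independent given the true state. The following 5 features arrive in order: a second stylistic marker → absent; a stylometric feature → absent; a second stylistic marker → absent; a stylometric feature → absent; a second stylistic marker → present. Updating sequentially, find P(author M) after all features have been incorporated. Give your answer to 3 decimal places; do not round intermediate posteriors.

After a second stylistic marker='absent': P(author M) = 0.8·0.7000 / (0.8·0.7000 + 0.3·0.3000) ≈ 0.8615
After a stylometric feature='absent': P(author M) = 0.25·0.8615 / (0.25·0.8615 + 0.85·0.1385) ≈ 0.6467
After a second stylistic marker='absent': P(author M) = 0.8·0.6467 / (0.8·0.6467 + 0.3·0.3533) ≈ 0.8299
After a stylometric feature='absent': P(author M) = 0.25·0.8299 / (0.25·0.8299 + 0.85·0.1701) ≈ 0.5894
After a second stylistic marker='present': P(author M) = 0.2·0.5894 / (0.2·0.5894 + 0.7·0.4106) ≈ 0.2908

0.291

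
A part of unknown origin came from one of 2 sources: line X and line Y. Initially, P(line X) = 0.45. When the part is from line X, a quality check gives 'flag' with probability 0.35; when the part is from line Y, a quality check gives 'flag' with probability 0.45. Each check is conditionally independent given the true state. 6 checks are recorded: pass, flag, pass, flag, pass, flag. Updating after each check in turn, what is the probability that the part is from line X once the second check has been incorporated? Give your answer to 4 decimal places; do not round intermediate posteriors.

0.4292

After 'pass': P(line X) = 0.65·0.4500 / (0.65·0.4500 + 0.55·0.5500) ≈ 0.4916
After 'flag': P(line X) = 0.35·0.4916 / (0.35·0.4916 + 0.45·0.5084) ≈ 0.4292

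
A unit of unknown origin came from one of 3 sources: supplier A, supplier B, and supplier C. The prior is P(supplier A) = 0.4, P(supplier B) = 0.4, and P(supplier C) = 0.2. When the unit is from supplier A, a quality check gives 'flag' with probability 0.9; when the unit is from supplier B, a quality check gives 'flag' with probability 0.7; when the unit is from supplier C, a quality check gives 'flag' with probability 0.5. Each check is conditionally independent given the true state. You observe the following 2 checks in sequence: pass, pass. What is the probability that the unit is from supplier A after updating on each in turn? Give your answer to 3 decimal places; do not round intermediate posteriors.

After 'pass': normaliser = 0.1·0.4000 + 0.3·0.4000 + 0.5·0.2000; P(supplier A) ≈ 0.1538, P(supplier B) ≈ 0.4615, P(supplier C) ≈ 0.3846
After 'pass': normaliser = 0.1·0.1538 + 0.3·0.4615 + 0.5·0.3846; P(supplier A) ≈ 0.0444, P(supplier B) ≈ 0.4000, P(supplier C) ≈ 0.5556

0.044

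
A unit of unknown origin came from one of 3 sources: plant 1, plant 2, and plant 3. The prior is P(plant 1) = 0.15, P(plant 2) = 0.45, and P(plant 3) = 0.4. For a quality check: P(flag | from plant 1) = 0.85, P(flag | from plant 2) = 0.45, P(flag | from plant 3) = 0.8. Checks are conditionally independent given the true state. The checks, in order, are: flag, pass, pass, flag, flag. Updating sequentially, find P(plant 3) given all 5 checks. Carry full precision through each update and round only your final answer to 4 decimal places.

After 'flag': normaliser = 0.85·0.1500 + 0.45·0.4500 + 0.8·0.4000; P(plant 1) ≈ 0.1962, P(plant 2) ≈ 0.3115, P(plant 3) ≈ 0.4923
After 'pass': normaliser = 0.15·0.1962 + 0.55·0.3115 + 0.2·0.4923; P(plant 1) ≈ 0.0983, P(plant 2) ≈ 0.5726, P(plant 3) ≈ 0.3290
After 'pass': normaliser = 0.15·0.0983 + 0.55·0.5726 + 0.2·0.3290; P(plant 1) ≈ 0.0373, P(plant 2) ≈ 0.7963, P(plant 3) ≈ 0.1664
After 'flag': normaliser = 0.85·0.0373 + 0.45·0.7963 + 0.8·0.1664; P(plant 1) ≈ 0.0606, P(plant 2) ≈ 0.6850, P(plant 3) ≈ 0.2544
After 'flag': normaliser = 0.85·0.0606 + 0.45·0.6850 + 0.8·0.2544; P(plant 1) ≈ 0.0914, P(plant 2) ≈ 0.5472, P(plant 3) ≈ 0.3614

0.3614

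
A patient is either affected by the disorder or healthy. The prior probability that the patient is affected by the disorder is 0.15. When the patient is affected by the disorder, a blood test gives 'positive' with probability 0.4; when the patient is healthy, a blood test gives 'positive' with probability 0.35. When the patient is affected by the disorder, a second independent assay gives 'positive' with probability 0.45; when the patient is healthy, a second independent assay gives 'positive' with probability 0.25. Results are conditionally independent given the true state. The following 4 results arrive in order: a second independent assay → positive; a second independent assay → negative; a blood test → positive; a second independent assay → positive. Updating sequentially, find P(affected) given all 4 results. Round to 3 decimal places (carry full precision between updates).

After a second independent assay='positive': P(affected) = 0.45·0.1500 / (0.45·0.1500 + 0.25·0.8500) ≈ 0.2411
After a second independent assay='negative': P(affected) = 0.55·0.2411 / (0.55·0.2411 + 0.75·0.7589) ≈ 0.1889
After a blood test='positive': P(affected) = 0.4·0.1889 / (0.4·0.1889 + 0.35·0.8111) ≈ 0.2102
After a second independent assay='positive': P(affected) = 0.45·0.2102 / (0.45·0.2102 + 0.25·0.7898) ≈ 0.3240

0.324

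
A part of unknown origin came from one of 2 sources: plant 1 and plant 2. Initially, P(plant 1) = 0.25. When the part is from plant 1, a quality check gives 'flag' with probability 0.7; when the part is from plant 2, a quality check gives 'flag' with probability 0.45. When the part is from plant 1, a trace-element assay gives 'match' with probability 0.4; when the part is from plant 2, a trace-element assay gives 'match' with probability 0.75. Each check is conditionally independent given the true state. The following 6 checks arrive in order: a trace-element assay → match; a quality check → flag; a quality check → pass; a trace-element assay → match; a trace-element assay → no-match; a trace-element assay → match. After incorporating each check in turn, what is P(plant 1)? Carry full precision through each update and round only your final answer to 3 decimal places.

0.093

Each posterior becomes the prior for the next update.
After a trace-element assay='match': P(plant 1) = 0.4·0.2500 / (0.4·0.2500 + 0.75·0.7500) ≈ 0.1509
After a quality check='flag': P(plant 1) = 0.7·0.1509 / (0.7·0.1509 + 0.45·0.8491) ≈ 0.2166
After a quality check='pass': P(plant 1) = 0.3·0.2166 / (0.3·0.2166 + 0.55·0.7834) ≈ 0.1311
After a trace-element assay='match': P(plant 1) = 0.4·0.1311 / (0.4·0.1311 + 0.75·0.8689) ≈ 0.0745
After a trace-element assay='no-match': P(plant 1) = 0.6·0.0745 / (0.6·0.0745 + 0.25·0.9255) ≈ 0.1618
After a trace-element assay='match': P(plant 1) = 0.4·0.1618 / (0.4·0.1618 + 0.75·0.8382) ≈ 0.0934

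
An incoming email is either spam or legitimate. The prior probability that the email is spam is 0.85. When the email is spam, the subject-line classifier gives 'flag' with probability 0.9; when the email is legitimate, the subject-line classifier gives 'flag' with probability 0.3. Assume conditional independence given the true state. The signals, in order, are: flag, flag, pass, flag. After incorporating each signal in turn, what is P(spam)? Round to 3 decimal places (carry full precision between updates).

0.956

After 'flag': P(spam) = 0.9·0.8500 / (0.9·0.8500 + 0.3·0.1500) ≈ 0.9444
After 'flag': P(spam) = 0.9·0.9444 / (0.9·0.9444 + 0.3·0.0556) ≈ 0.9808
After 'pass': P(spam) = 0.1·0.9808 / (0.1·0.9808 + 0.7·0.0192) ≈ 0.8793
After 'flag': P(spam) = 0.9·0.8793 / (0.9·0.8793 + 0.3·0.1207) ≈ 0.9563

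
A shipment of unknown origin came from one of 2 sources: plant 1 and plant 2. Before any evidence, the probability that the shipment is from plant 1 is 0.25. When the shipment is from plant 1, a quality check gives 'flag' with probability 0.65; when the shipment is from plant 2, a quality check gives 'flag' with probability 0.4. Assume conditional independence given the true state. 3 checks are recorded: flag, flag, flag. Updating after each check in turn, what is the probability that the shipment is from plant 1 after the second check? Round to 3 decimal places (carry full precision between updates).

0.468

Apply Bayes' rule sequentially, carrying P(plant 1) forward.
After 'flag': P(plant 1) = 0.65·0.2500 / (0.65·0.2500 + 0.4·0.7500) ≈ 0.3514
After 'flag': P(plant 1) = 0.65·0.3514 / (0.65·0.3514 + 0.4·0.6486) ≈ 0.4681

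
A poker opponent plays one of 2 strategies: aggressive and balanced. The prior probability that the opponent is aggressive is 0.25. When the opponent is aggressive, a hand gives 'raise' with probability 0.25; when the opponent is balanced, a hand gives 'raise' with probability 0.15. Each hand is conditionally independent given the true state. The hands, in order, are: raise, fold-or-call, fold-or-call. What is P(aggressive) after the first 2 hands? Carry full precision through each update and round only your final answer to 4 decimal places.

After 'raise': P(aggressive) = 0.25·0.2500 / (0.25·0.2500 + 0.15·0.7500) ≈ 0.3571
After 'fold-or-call': P(aggressive) = 0.75·0.3571 / (0.75·0.3571 + 0.85·0.6429) ≈ 0.3289

0.3289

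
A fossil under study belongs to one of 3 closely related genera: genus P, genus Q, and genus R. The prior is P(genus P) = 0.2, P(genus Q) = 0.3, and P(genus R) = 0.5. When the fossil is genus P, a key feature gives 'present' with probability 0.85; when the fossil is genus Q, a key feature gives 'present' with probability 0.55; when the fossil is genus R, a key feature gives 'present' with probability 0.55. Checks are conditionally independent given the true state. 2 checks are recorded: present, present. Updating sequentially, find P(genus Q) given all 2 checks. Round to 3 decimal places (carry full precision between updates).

After 'present': normaliser = 0.85·0.2000 + 0.55·0.3000 + 0.55·0.5000; P(genus P) ≈ 0.2787, P(genus Q) ≈ 0.2705, P(genus R) ≈ 0.4508
After 'present': normaliser = 0.85·0.2787 + 0.55·0.2705 + 0.55·0.4508; P(genus P) ≈ 0.3739, P(genus Q) ≈ 0.2348, P(genus R) ≈ 0.3913

0.235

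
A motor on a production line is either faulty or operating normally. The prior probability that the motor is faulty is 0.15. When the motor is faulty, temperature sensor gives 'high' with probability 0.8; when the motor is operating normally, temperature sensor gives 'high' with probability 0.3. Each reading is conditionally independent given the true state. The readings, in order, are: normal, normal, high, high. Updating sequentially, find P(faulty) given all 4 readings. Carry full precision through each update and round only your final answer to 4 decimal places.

Each posterior becomes the prior for the next update.
After 'normal': P(faulty) = 0.2·0.1500 / (0.2·0.1500 + 0.7·0.8500) ≈ 0.0480
After 'normal': P(faulty) = 0.2·0.0480 / (0.2·0.0480 + 0.7·0.9520) ≈ 0.0142
After 'high': P(faulty) = 0.8·0.0142 / (0.8·0.0142 + 0.3·0.9858) ≈ 0.0370
After 'high': P(faulty) = 0.8·0.0370 / (0.8·0.0370 + 0.3·0.9630) ≈ 0.0929

0.0929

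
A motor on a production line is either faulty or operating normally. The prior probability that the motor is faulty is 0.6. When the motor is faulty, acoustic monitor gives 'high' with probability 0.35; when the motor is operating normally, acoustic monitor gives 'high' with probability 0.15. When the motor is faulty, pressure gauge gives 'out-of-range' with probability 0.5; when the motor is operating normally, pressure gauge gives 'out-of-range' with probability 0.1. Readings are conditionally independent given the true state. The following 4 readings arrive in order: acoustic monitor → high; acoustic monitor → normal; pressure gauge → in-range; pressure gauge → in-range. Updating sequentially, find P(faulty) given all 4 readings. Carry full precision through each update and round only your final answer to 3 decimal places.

After acoustic monitor='high': P(faulty) = 0.35·0.6000 / (0.35·0.6000 + 0.15·0.4000) ≈ 0.7778
After acoustic monitor='normal': P(faulty) = 0.65·0.7778 / (0.65·0.7778 + 0.85·0.2222) ≈ 0.7280
After pressure gauge='in-range': P(faulty) = 0.5·0.7280 / (0.5·0.7280 + 0.9·0.2720) ≈ 0.5979
After pressure gauge='in-range': P(faulty) = 0.5·0.5979 / (0.5·0.5979 + 0.9·0.4021) ≈ 0.4524

0.452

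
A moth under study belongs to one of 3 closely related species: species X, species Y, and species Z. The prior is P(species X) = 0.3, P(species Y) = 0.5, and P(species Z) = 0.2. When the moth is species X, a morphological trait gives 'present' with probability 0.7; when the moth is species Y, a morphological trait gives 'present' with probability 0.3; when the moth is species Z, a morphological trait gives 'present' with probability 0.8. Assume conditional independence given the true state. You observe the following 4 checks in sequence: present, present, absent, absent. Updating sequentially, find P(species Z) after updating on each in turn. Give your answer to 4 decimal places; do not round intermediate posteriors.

0.1267

Each posterior becomes the prior for the next update.
After 'present': normaliser = 0.7·0.3000 + 0.3·0.5000 + 0.8·0.2000; P(species X) ≈ 0.4038, P(species Y) ≈ 0.2885, P(species Z) ≈ 0.3077
After 'present': normaliser = 0.7·0.4038 + 0.3·0.2885 + 0.8·0.3077; P(species X) ≈ 0.4594, P(species Y) ≈ 0.1406, P(species Z) ≈ 0.4000
After 'absent': normaliser = 0.3·0.4594 + 0.7·0.1406 + 0.2·0.4000; P(species X) ≈ 0.4358, P(species Y) ≈ 0.3113, P(species Z) ≈ 0.2530
After 'absent': normaliser = 0.3·0.4358 + 0.7·0.3113 + 0.2·0.2530; P(species X) ≈ 0.3275, P(species Y) ≈ 0.5458, P(species Z) ≈ 0.1267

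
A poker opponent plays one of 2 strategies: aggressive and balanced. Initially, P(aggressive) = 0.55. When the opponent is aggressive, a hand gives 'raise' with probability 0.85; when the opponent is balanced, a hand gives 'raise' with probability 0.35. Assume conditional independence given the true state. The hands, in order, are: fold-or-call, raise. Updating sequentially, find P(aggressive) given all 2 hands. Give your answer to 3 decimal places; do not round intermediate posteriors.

0.407

After 'fold-or-call': P(aggressive) = 0.15·0.5500 / (0.15·0.5500 + 0.65·0.4500) ≈ 0.2200
After 'raise': P(aggressive) = 0.85·0.2200 / (0.85·0.2200 + 0.35·0.7800) ≈ 0.4065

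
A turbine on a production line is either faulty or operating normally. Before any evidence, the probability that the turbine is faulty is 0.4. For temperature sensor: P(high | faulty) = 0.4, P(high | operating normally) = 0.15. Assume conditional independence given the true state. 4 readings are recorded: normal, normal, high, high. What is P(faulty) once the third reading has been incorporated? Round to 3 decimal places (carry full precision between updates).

0.470

After 'normal': P(faulty) = 0.6·0.4000 / (0.6·0.4000 + 0.85·0.6000) ≈ 0.3200
After 'normal': P(faulty) = 0.6·0.3200 / (0.6·0.3200 + 0.85·0.6800) ≈ 0.2494
After 'high': P(faulty) = 0.4·0.2494 / (0.4·0.2494 + 0.15·0.7506) ≈ 0.4697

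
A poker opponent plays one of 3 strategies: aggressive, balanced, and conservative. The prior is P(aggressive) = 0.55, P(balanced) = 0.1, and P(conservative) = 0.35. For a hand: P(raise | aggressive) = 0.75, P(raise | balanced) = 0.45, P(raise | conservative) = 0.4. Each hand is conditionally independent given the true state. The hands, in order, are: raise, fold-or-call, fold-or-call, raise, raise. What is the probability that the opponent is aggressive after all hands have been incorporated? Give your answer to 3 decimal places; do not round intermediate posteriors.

After 'raise': normaliser = 0.75·0.5500 + 0.45·0.1000 + 0.4·0.3500; P(aggressive) ≈ 0.6904, P(balanced) ≈ 0.0753, P(conservative) ≈ 0.2343
After 'fold-or-call': normaliser = 0.25·0.6904 + 0.55·0.0753 + 0.6·0.2343; P(aggressive) ≈ 0.4867, P(balanced) ≈ 0.1168, P(conservative) ≈ 0.3965
After 'fold-or-call': normaliser = 0.25·0.4867 + 0.55·0.1168 + 0.6·0.3965; P(aggressive) ≈ 0.2871, P(balanced) ≈ 0.1516, P(conservative) ≈ 0.5613
After 'raise': normaliser = 0.75·0.2871 + 0.45·0.1516 + 0.4·0.5613; P(aggressive) ≈ 0.4238, P(balanced) ≈ 0.1343, P(conservative) ≈ 0.4419
After 'raise': normaliser = 0.75·0.4238 + 0.45·0.1343 + 0.4·0.4419; P(aggressive) ≈ 0.5727, P(balanced) ≈ 0.1089, P(conservative) ≈ 0.3185

0.573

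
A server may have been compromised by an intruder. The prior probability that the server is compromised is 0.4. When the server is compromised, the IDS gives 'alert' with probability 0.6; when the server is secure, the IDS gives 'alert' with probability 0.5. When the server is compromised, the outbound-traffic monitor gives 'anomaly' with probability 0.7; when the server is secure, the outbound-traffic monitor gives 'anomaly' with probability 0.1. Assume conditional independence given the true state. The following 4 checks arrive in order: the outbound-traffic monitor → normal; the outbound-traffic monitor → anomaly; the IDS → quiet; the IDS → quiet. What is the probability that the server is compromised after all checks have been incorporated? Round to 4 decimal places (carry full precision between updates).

Each posterior becomes the prior for the next update.
After the outbound-traffic monitor='normal': P(compromised) = 0.3·0.4000 / (0.3·0.4000 + 0.9·0.6000) ≈ 0.1818
After the outbound-traffic monitor='anomaly': P(compromised) = 0.7·0.1818 / (0.7·0.1818 + 0.1·0.8182) ≈ 0.6087
After the IDS='quiet': P(compromised) = 0.4·0.6087 / (0.4·0.6087 + 0.5·0.3913) ≈ 0.5545
After the IDS='quiet': P(compromised) = 0.4·0.5545 / (0.4·0.5545 + 0.5·0.4455) ≈ 0.4989

0.4989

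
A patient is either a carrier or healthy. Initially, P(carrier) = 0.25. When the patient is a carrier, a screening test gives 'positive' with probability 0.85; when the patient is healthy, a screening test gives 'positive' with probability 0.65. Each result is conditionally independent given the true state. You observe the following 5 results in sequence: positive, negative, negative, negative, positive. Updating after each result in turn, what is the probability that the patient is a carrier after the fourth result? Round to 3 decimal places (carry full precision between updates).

Apply Bayes' rule sequentially, carrying P(carrier) forward.
After 'positive': P(carrier) = 0.85·0.2500 / (0.85·0.2500 + 0.65·0.7500) ≈ 0.3036
After 'negative': P(carrier) = 0.15·0.3036 / (0.15·0.3036 + 0.35·0.6964) ≈ 0.1574
After 'negative': P(carrier) = 0.15·0.1574 / (0.15·0.1574 + 0.35·0.8426) ≈ 0.0741
After 'negative': P(carrier) = 0.15·0.0741 / (0.15·0.0741 + 0.35·0.9259) ≈ 0.0332

0.033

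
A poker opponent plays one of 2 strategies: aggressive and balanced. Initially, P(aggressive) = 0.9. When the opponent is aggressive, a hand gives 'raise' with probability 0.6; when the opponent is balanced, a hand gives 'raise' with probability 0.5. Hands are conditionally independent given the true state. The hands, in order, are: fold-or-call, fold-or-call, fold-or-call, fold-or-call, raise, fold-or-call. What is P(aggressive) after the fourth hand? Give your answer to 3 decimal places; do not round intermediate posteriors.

0.787

After 'fold-or-call': P(aggressive) = 0.4·0.9000 / (0.4·0.9000 + 0.5·0.1000) ≈ 0.8780
After 'fold-or-call': P(aggressive) = 0.4·0.8780 / (0.4·0.8780 + 0.5·0.1220) ≈ 0.8521
After 'fold-or-call': P(aggressive) = 0.4·0.8521 / (0.4·0.8521 + 0.5·0.1479) ≈ 0.8217
After 'fold-or-call': P(aggressive) = 0.4·0.8217 / (0.4·0.8217 + 0.5·0.1783) ≈ 0.7866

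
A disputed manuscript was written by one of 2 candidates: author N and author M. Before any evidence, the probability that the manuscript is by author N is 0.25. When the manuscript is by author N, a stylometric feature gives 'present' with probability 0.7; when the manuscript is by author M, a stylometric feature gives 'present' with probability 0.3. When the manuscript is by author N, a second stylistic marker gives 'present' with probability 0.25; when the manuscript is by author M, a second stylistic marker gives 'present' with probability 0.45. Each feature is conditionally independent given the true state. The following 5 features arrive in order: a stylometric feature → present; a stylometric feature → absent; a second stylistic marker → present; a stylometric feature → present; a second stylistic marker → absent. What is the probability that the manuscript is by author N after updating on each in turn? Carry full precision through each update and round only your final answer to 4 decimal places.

After a stylometric feature='present': P(author N) = 0.7·0.2500 / (0.7·0.2500 + 0.3·0.7500) ≈ 0.4375
After a stylometric feature='absent': P(author N) = 0.3·0.4375 / (0.3·0.4375 + 0.7·0.5625) ≈ 0.2500
After a second stylistic marker='present': P(author N) = 0.25·0.2500 / (0.25·0.2500 + 0.45·0.7500) ≈ 0.1562
After a stylometric feature='present': P(author N) = 0.7·0.1562 / (0.7·0.1562 + 0.3·0.8438) ≈ 0.3017
After a second stylistic marker='absent': P(author N) = 0.75·0.3017 / (0.75·0.3017 + 0.55·0.6983) ≈ 0.3708

0.3708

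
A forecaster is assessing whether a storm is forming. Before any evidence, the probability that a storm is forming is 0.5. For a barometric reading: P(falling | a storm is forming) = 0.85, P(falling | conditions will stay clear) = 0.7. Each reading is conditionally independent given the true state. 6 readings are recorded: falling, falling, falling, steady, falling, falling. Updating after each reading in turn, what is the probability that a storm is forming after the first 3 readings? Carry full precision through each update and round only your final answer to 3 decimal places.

0.642

After 'falling': P(storm) = 0.85·0.5000 / (0.85·0.5000 + 0.7·0.5000) ≈ 0.5484
After 'falling': P(storm) = 0.85·0.5484 / (0.85·0.5484 + 0.7·0.4516) ≈ 0.5959
After 'falling': P(storm) = 0.85·0.5959 / (0.85·0.5959 + 0.7·0.4041) ≈ 0.6416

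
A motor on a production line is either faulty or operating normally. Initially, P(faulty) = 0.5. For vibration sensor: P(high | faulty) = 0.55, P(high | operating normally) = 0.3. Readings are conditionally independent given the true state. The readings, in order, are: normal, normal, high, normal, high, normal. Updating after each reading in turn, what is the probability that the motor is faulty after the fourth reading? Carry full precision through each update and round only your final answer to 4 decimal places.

After 'normal': P(faulty) = 0.45·0.5000 / (0.45·0.5000 + 0.7·0.5000) ≈ 0.3913
After 'normal': P(faulty) = 0.45·0.3913 / (0.45·0.3913 + 0.7·0.6087) ≈ 0.2924
After 'high': P(faulty) = 0.55·0.2924 / (0.55·0.2924 + 0.3·0.7076) ≈ 0.4311
After 'normal': P(faulty) = 0.45·0.4311 / (0.45·0.4311 + 0.7·0.5689) ≈ 0.3275

0.3275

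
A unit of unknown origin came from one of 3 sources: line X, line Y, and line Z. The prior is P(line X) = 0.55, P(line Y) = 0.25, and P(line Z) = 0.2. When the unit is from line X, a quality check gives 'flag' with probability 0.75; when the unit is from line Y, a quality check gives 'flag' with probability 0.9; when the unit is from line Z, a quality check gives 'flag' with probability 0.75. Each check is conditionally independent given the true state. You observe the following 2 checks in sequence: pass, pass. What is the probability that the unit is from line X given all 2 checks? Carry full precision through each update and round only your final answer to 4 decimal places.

0.6962

Apply Bayes' rule sequentially, carrying P(line X) forward.
After 'pass': normaliser = 0.25·0.5500 + 0.1·0.2500 + 0.25·0.2000; P(line X) ≈ 0.6471, P(line Y) ≈ 0.1176, P(line Z) ≈ 0.2353
After 'pass': normaliser = 0.25·0.6471 + 0.1·0.1176 + 0.25·0.2353; P(line X) ≈ 0.6962, P(line Y) ≈ 0.0506, P(line Z) ≈ 0.2532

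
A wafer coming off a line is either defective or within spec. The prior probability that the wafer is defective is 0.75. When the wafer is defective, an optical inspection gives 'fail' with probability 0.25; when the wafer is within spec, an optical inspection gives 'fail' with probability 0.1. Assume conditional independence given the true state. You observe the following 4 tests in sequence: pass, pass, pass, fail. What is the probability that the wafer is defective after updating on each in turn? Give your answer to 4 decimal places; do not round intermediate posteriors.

After 'pass': P(defective) = 0.75·0.7500 / (0.75·0.7500 + 0.9·0.2500) ≈ 0.7143
After 'pass': P(defective) = 0.75·0.7143 / (0.75·0.7143 + 0.9·0.2857) ≈ 0.6757
After 'pass': P(defective) = 0.75·0.6757 / (0.75·0.6757 + 0.9·0.3243) ≈ 0.6345
After 'fail': P(defective) = 0.25·0.6345 / (0.25·0.6345 + 0.1·0.3655) ≈ 0.8127

0.8127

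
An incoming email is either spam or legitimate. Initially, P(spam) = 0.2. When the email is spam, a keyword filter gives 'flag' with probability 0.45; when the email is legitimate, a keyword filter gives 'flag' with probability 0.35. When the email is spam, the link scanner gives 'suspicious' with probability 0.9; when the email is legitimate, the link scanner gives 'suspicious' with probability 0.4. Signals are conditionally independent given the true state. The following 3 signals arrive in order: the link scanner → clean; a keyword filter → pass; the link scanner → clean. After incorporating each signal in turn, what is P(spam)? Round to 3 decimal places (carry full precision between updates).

0.006

After the link scanner='clean': P(spam) = 0.1·0.2000 / (0.1·0.2000 + 0.6·0.8000) ≈ 0.0400
After a keyword filter='pass': P(spam) = 0.55·0.0400 / (0.55·0.0400 + 0.65·0.9600) ≈ 0.0341
After the link scanner='clean': P(spam) = 0.1·0.0341 / (0.1·0.0341 + 0.6·0.9659) ≈ 0.0058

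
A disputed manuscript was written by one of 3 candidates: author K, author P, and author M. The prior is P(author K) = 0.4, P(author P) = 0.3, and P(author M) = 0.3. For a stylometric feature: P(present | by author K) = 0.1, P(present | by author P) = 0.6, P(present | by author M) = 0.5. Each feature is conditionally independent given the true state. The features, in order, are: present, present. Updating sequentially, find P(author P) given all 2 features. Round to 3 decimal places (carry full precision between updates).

Each posterior becomes the prior for the next update.
After 'present': normaliser = 0.1·0.4000 + 0.6·0.3000 + 0.5·0.3000; P(author K) ≈ 0.1081, P(author P) ≈ 0.4865, P(author M) ≈ 0.4054
After 'present': normaliser = 0.1·0.1081 + 0.6·0.4865 + 0.5·0.4054; P(author K) ≈ 0.0214, P(author P) ≈ 0.5775, P(author M) ≈ 0.4011

0.578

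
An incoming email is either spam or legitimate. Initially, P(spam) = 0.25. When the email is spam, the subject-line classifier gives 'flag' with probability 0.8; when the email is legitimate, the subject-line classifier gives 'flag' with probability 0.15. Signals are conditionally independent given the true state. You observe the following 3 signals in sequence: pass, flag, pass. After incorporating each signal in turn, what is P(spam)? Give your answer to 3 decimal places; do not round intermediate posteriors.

After 'pass': P(spam) = 0.2·0.2500 / (0.2·0.2500 + 0.85·0.7500) ≈ 0.0727
After 'flag': P(spam) = 0.8·0.0727 / (0.8·0.0727 + 0.15·0.9273) ≈ 0.2949
After 'pass': P(spam) = 0.2·0.2949 / (0.2·0.2949 + 0.85·0.7051) ≈ 0.0896

0.090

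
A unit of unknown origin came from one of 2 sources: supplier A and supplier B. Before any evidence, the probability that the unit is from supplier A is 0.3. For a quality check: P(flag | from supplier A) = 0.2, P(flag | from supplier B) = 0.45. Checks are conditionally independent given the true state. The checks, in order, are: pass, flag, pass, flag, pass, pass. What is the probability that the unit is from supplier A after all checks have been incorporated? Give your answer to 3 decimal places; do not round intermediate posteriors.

0.275

After 'pass': P(supplier A) = 0.8·0.3000 / (0.8·0.3000 + 0.55·0.7000) ≈ 0.3840
After 'flag': P(supplier A) = 0.2·0.3840 / (0.2·0.3840 + 0.45·0.6160) ≈ 0.2169
After 'pass': P(supplier A) = 0.8·0.2169 / (0.8·0.2169 + 0.55·0.7831) ≈ 0.2872
After 'flag': P(supplier A) = 0.2·0.2872 / (0.2·0.2872 + 0.45·0.7128) ≈ 0.1519
After 'pass': P(supplier A) = 0.8·0.1519 / (0.8·0.1519 + 0.55·0.8481) ≈ 0.2067
After 'pass': P(supplier A) = 0.8·0.2067 / (0.8·0.2067 + 0.55·0.7933) ≈ 0.2748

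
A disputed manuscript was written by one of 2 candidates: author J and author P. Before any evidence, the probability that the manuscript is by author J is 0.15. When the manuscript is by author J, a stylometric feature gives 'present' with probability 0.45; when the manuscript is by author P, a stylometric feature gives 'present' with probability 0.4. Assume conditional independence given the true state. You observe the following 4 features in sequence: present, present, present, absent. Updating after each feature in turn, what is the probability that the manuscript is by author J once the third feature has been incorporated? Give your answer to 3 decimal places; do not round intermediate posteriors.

0.201

Apply Bayes' rule sequentially, carrying P(author J) forward.
After 'present': P(author J) = 0.45·0.1500 / (0.45·0.1500 + 0.4·0.8500) ≈ 0.1656
After 'present': P(author J) = 0.45·0.1656 / (0.45·0.1656 + 0.4·0.8344) ≈ 0.1826
After 'present': P(author J) = 0.45·0.1826 / (0.45·0.1826 + 0.4·0.8174) ≈ 0.2008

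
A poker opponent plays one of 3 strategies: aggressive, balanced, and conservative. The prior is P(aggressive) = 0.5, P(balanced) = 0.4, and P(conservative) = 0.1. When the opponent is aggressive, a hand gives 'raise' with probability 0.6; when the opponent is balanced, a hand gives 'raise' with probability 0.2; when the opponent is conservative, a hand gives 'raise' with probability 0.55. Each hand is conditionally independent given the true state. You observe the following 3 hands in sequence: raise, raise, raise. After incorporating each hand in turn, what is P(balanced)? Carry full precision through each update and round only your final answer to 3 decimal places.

0.025

After 'raise': normaliser = 0.6·0.5000 + 0.2·0.4000 + 0.55·0.1000; P(aggressive) ≈ 0.6897, P(balanced) ≈ 0.1839, P(conservative) ≈ 0.1264
After 'raise': normaliser = 0.6·0.6897 + 0.2·0.1839 + 0.55·0.1264; P(aggressive) ≈ 0.7956, P(balanced) ≈ 0.0707, P(conservative) ≈ 0.1337
After 'raise': normaliser = 0.6·0.7956 + 0.2·0.0707 + 0.55·0.1337; P(aggressive) ≈ 0.8448, P(balanced) ≈ 0.0250, P(conservative) ≈ 0.1301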